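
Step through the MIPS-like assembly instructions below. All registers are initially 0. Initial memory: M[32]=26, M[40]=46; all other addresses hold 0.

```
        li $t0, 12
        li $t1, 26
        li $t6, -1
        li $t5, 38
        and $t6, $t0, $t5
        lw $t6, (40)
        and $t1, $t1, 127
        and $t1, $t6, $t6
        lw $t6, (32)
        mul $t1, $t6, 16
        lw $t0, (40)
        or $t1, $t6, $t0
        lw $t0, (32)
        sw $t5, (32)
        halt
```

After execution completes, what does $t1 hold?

62

after li $t0, 12: $t0=12
after li $t1, 26: $t1=26
after li $t6, -1: $t6=-1
after li $t5, 38: $t5=38
after and $t6, $t0, $t5: $t6=12&38=4
after lw $t6, (40): $t6=M[40]=46
after and $t1, $t1, 127: $t1=26&127=26
after and $t1, $t6, $t6: $t1=46&46=46
after lw $t6, (32): $t6=M[32]=26
after mul $t1, $t6, 16: $t1=26*16=416
after lw $t0, (40): $t0=M[40]=46
after or $t1, $t6, $t0: $t1=26|46=62
after lw $t0, (32): $t0=M[32]=26
sw $t5, (32) → M[32]=38
halt.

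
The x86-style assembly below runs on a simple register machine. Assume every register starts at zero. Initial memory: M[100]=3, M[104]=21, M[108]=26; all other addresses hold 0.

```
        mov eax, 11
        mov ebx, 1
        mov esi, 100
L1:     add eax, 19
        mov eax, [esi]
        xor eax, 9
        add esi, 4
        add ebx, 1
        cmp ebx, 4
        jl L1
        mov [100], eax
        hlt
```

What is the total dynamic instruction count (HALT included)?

eax=11
ebx=1
esi=100
eax=11+19=30
eax=M[100]=3
eax=3^9=10
esi=100+4=104
ebx=1+1=2
cmp ebx, 4  (cmp 2,4)
jl L1: taken
eax=10+19=29
eax=M[104]=21
eax=21^9=28
esi=104+4=108
ebx=2+1=3
cmp ebx, 4  (cmp 3,4)
jl L1: taken
eax=28+19=47
eax=M[108]=26
eax=26^9=19
esi=108+4=112
ebx=3+1=4
cmp ebx, 4  (cmp 4,4)
jl L1: not taken
mov [100], eax → M[100]=19
halt.
Total executed instructions: 26.

26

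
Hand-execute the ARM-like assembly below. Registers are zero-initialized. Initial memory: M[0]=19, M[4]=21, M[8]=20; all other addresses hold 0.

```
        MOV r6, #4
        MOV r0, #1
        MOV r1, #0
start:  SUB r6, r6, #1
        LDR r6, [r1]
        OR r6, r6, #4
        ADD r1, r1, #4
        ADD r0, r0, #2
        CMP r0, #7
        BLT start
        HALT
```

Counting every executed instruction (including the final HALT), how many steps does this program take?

MOV r6, #4 → r6=4
MOV r0, #1 → r0=1
MOV r1, #0 → r1=0
SUB r6, r6, #1 → r6=4-1=3
LDR r6, [r1] → r6=M[0]=19
OR r6, r6, #4 → r6=19|4=23
ADD r1, r1, #4 → r1=0+4=4
ADD r0, r0, #2 → r0=1+2=3
CMP r0, #7  (cmp 3,7)
BLT start: taken
SUB r6, r6, #1 → r6=23-1=22
LDR r6, [r1] → r6=M[4]=21
OR r6, r6, #4 → r6=21|4=21
ADD r1, r1, #4 → r1=4+4=8
ADD r0, r0, #2 → r0=3+2=5
CMP r0, #7  (cmp 5,7)
BLT start: taken
SUB r6, r6, #1 → r6=21-1=20
LDR r6, [r1] → r6=M[8]=20
OR r6, r6, #4 → r6=20|4=20
ADD r1, r1, #4 → r1=8+4=12
ADD r0, r0, #2 → r0=5+2=7
CMP r0, #7  (cmp 7,7)
BLT start: not taken
halt.
Total executed instructions: 25.

25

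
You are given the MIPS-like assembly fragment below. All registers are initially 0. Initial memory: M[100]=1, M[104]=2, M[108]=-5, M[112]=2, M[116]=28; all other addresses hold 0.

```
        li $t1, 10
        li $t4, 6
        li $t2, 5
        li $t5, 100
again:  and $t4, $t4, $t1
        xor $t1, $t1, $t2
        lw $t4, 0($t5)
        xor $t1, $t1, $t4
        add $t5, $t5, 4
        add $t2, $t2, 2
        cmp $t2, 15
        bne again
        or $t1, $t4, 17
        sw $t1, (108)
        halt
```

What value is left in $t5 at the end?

after li $t1, 10: $t1=10
after li $t4, 6: $t4=6
after li $t2, 5: $t2=5
after li $t5, 100: $t5=100
after and $t4, $t4, $t1: $t4=6&10=2
after xor $t1, $t1, $t2: $t1=10^5=15
after lw $t4, 0($t5): $t4=M[100]=1
after xor $t1, $t1, $t4: $t1=15^1=14
after add $t5, $t5, 4: $t5=100+4=104
after add $t2, $t2, 2: $t2=5+2=7
cmp $t2, 15  (cmp 7,15)
bne again: taken
after and $t4, $t4, $t1: $t4=1&14=0
after xor $t1, $t1, $t2: $t1=14^7=9
after lw $t4, 0($t5): $t4=M[104]=2
after xor $t1, $t1, $t4: $t1=9^2=11
after add $t5, $t5, 4: $t5=104+4=108
after add $t2, $t2, 2: $t2=7+2=9
cmp $t2, 15  (cmp 9,15)
bne again: taken
after and $t4, $t4, $t1: $t4=2&11=2
after xor $t1, $t1, $t2: $t1=11^9=2
after lw $t4, 0($t5): $t4=M[108]=-5
after xor $t1, $t1, $t4: $t1=2^(-5)=-7
after add $t5, $t5, 4: $t5=108+4=112
after add $t2, $t2, 2: $t2=9+2=11
cmp $t2, 15  (cmp 11,15)
bne again: taken
after and $t4, $t4, $t1: $t4=(-5)&(-7)=-7
after xor $t1, $t1, $t2: $t1=(-7)^11=-14
after lw $t4, 0($t5): $t4=M[112]=2
after xor $t1, $t1, $t4: $t1=(-14)^2=-16
after add $t5, $t5, 4: $t5=112+4=116
after add $t2, $t2, 2: $t2=11+2=13
cmp $t2, 15  (cmp 13,15)
bne again: taken
after and $t4, $t4, $t1: $t4=2&(-16)=0
after xor $t1, $t1, $t2: $t1=(-16)^13=-3
after lw $t4, 0($t5): $t4=M[116]=28
after xor $t1, $t1, $t4: $t1=(-3)^28=-31
after add $t5, $t5, 4: $t5=116+4=120
after add $t2, $t2, 2: $t2=13+2=15
cmp $t2, 15  (cmp 15,15)
bne again: not taken
after or $t1, $t4, 17: $t1=28|17=29
sw $t1, (108) → M[108]=29
halt.

120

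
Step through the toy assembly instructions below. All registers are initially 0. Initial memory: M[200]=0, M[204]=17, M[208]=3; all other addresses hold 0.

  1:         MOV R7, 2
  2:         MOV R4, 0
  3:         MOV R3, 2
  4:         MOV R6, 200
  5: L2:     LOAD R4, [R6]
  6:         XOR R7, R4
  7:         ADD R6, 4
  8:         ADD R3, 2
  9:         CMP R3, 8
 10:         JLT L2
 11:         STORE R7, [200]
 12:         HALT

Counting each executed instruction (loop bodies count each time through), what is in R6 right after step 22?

after MOV R7, 2: R7=2
after MOV R4, 0: R4=0
after MOV R3, 2: R3=2
after MOV R6, 200: R6=200
after LOAD R4, [R6]: R4=M[200]=0
after XOR R7, R4: R7=2^0=2
after ADD R6, 4: R6=200+4=204
after ADD R3, 2: R3=2+2=4
CMP R3, 8  (cmp 4,8)
JLT L2: taken
after LOAD R4, [R6]: R4=M[204]=17
after XOR R7, R4: R7=2^17=19
after ADD R6, 4: R6=204+4=208
after ADD R3, 2: R3=4+2=6
CMP R3, 8  (cmp 6,8)
JLT L2: taken
after LOAD R4, [R6]: R4=M[208]=3
after XOR R7, R4: R7=19^3=16
after ADD R6, 4: R6=208+4=212
after ADD R3, 2: R3=6+2=8
CMP R3, 8  (cmp 8,8)
JLT L2: not taken
After step 22: R6 = 212.

212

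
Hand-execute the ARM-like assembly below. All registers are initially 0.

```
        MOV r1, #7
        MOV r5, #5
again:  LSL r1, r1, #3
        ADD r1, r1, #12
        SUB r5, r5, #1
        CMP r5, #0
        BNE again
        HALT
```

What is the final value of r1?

285548

r1=7
r5=5
r1=7<<3=56
r1=56+12=68
r5=5-1=4
CMP r5, #0  (cmp 4,0)
BNE again: taken
r1=68<<3=544
r1=544+12=556
r5=4-1=3
CMP r5, #0  (cmp 3,0)
BNE again: taken
r1=556<<3=4448
r1=4448+12=4460
r5=3-1=2
CMP r5, #0  (cmp 2,0)
BNE again: taken
r1=4460<<3=35680
r1=35680+12=35692
r5=2-1=1
CMP r5, #0  (cmp 1,0)
BNE again: taken
r1=35692<<3=285536
r1=285536+12=285548
r5=1-1=0
CMP r5, #0  (cmp 0,0)
BNE again: not taken
halt.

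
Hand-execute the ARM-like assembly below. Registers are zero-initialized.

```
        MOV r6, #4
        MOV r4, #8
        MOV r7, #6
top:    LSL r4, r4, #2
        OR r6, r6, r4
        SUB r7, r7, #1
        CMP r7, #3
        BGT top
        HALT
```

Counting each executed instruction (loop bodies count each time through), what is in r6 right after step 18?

after MOV r6, #4: r6=4
after MOV r4, #8: r4=8
after MOV r7, #6: r7=6
after LSL r4, r4, #2: r4=8<<2=32
after OR r6, r6, r4: r6=4|32=36
after SUB r7, r7, #1: r7=6-1=5
CMP r7, #3  (cmp 5,3)
BGT top: taken
after LSL r4, r4, #2: r4=32<<2=128
after OR r6, r6, r4: r6=36|128=164
after SUB r7, r7, #1: r7=5-1=4
CMP r7, #3  (cmp 4,3)
BGT top: taken
after LSL r4, r4, #2: r4=128<<2=512
after OR r6, r6, r4: r6=164|512=676
after SUB r7, r7, #1: r7=4-1=3
CMP r7, #3  (cmp 3,3)
BGT top: not taken
After step 18: r6 = 676.

676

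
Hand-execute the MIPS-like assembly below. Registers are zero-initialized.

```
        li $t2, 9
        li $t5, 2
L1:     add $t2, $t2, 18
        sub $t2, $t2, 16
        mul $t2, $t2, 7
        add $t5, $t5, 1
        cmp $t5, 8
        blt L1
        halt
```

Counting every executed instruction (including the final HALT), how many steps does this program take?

39

$t2=9
$t5=2
$t2=9+18=27
$t2=27-16=11
$t2=11*7=77
$t5=2+1=3
cmp $t5, 8  (cmp 3,8)
blt L1: taken
$t2=77+18=95
$t2=95-16=79
$t2=79*7=553
$t5=3+1=4
cmp $t5, 8  (cmp 4,8)
blt L1: taken
$t2=553+18=571
$t2=571-16=555
$t2=555*7=3885
$t5=4+1=5
cmp $t5, 8  (cmp 5,8)
blt L1: taken
$t2=3885+18=3903
$t2=3903-16=3887
$t2=3887*7=27209
$t5=5+1=6
cmp $t5, 8  (cmp 6,8)
blt L1: taken
$t2=27209+18=27227
$t2=27227-16=27211
$t2=27211*7=190477
$t5=6+1=7
cmp $t5, 8  (cmp 7,8)
blt L1: taken
$t2=190477+18=190495
$t2=190495-16=190479
$t2=190479*7=1333353
$t5=7+1=8
cmp $t5, 8  (cmp 8,8)
blt L1: not taken
halt.
Total executed instructions: 39.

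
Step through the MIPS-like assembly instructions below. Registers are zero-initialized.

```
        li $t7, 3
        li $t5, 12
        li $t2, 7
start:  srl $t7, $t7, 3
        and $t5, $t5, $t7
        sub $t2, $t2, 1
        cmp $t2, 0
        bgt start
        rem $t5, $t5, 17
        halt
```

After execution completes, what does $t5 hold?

after li $t7, 3: $t7=3
after li $t5, 12: $t5=12
after li $t2, 7: $t2=7
after srl $t7, $t7, 3: $t7=3>>3=0
after and $t5, $t5, $t7: $t5=12&0=0
after sub $t2, $t2, 1: $t2=7-1=6
cmp $t2, 0  (cmp 6,0)
bgt start: taken
after srl $t7, $t7, 3: $t7=0>>3=0
after and $t5, $t5, $t7: $t5=0&0=0
after sub $t2, $t2, 1: $t2=6-1=5
cmp $t2, 0  (cmp 5,0)
bgt start: taken
after srl $t7, $t7, 3: $t7=0>>3=0
after and $t5, $t5, $t7: $t5=0&0=0
after sub $t2, $t2, 1: $t2=5-1=4
cmp $t2, 0  (cmp 4,0)
bgt start: taken
after srl $t7, $t7, 3: $t7=0>>3=0
after and $t5, $t5, $t7: $t5=0&0=0
after sub $t2, $t2, 1: $t2=4-1=3
cmp $t2, 0  (cmp 3,0)
bgt start: taken
after srl $t7, $t7, 3: $t7=0>>3=0
after and $t5, $t5, $t7: $t5=0&0=0
after sub $t2, $t2, 1: $t2=3-1=2
cmp $t2, 0  (cmp 2,0)
bgt start: taken
after srl $t7, $t7, 3: $t7=0>>3=0
after and $t5, $t5, $t7: $t5=0&0=0
after sub $t2, $t2, 1: $t2=2-1=1
cmp $t2, 0  (cmp 1,0)
bgt start: taken
after srl $t7, $t7, 3: $t7=0>>3=0
after and $t5, $t5, $t7: $t5=0&0=0
after sub $t2, $t2, 1: $t2=1-1=0
cmp $t2, 0  (cmp 0,0)
bgt start: not taken
after rem $t5, $t5, 17: $t5=0%17=0
halt.

0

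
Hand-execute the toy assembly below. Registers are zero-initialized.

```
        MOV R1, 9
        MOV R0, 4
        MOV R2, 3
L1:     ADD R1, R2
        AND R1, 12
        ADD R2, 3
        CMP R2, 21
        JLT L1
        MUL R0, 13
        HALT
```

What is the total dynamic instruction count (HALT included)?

R1=9
R0=4
R2=3
R1=9+3=12
R1=12&12=12
R2=3+3=6
CMP R2, 21  (cmp 6,21)
JLT L1: taken
R1=12+6=18
R1=18&12=0
R2=6+3=9
CMP R2, 21  (cmp 9,21)
JLT L1: taken
R1=0+9=9
R1=9&12=8
R2=9+3=12
CMP R2, 21  (cmp 12,21)
JLT L1: taken
R1=8+12=20
R1=20&12=4
R2=12+3=15
CMP R2, 21  (cmp 15,21)
JLT L1: taken
R1=4+15=19
R1=19&12=0
R2=15+3=18
CMP R2, 21  (cmp 18,21)
JLT L1: taken
R1=0+18=18
R1=18&12=0
R2=18+3=21
CMP R2, 21  (cmp 21,21)
JLT L1: not taken
R0=4*13=52
halt.
Total executed instructions: 35.

35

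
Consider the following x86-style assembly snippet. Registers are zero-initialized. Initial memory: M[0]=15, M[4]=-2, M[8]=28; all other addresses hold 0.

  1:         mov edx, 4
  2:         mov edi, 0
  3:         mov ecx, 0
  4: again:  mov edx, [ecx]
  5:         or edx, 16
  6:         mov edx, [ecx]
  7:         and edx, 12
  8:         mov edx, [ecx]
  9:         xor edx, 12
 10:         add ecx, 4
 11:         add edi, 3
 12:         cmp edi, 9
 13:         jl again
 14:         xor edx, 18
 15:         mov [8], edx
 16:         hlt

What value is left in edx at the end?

after mov edx, 4: edx=4
after mov edi, 0: edi=0
after mov ecx, 0: ecx=0
after mov edx, [ecx]: edx=M[0]=15
after or edx, 16: edx=15|16=31
after mov edx, [ecx]: edx=M[0]=15
after and edx, 12: edx=15&12=12
after mov edx, [ecx]: edx=M[0]=15
after xor edx, 12: edx=15^12=3
after add ecx, 4: ecx=0+4=4
after add edi, 3: edi=0+3=3
cmp edi, 9  (cmp 3,9)
jl again: taken
after mov edx, [ecx]: edx=M[4]=-2
after or edx, 16: edx=(-2)|16=-2
after mov edx, [ecx]: edx=M[4]=-2
after and edx, 12: edx=(-2)&12=12
after mov edx, [ecx]: edx=M[4]=-2
after xor edx, 12: edx=(-2)^12=-14
after add ecx, 4: ecx=4+4=8
after add edi, 3: edi=3+3=6
cmp edi, 9  (cmp 6,9)
jl again: taken
after mov edx, [ecx]: edx=M[8]=28
after or edx, 16: edx=28|16=28
after mov edx, [ecx]: edx=M[8]=28
after and edx, 12: edx=28&12=12
after mov edx, [ecx]: edx=M[8]=28
after xor edx, 12: edx=28^12=16
after add ecx, 4: ecx=8+4=12
after add edi, 3: edi=6+3=9
cmp edi, 9  (cmp 9,9)
jl again: not taken
after xor edx, 18: edx=16^18=2
mov [8], edx → M[8]=2
halt.

2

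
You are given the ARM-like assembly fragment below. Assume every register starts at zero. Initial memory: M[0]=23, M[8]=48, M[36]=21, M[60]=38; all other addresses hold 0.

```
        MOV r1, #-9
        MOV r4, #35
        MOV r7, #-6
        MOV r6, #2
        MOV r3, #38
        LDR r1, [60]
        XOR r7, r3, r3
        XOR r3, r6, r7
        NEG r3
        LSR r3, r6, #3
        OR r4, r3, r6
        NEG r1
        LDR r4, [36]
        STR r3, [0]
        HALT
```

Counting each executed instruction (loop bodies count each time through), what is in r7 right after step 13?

0

MOV r1, #-9 → r1=-9
MOV r4, #35 → r4=35
MOV r7, #-6 → r7=-6
MOV r6, #2 → r6=2
MOV r3, #38 → r3=38
LDR r1, [60] → r1=M[60]=38
XOR r7, r3, r3 → r7=38^38=0
XOR r3, r6, r7 → r3=2^0=2
NEG r3 → r3=-(2)=-2
LSR r3, r6, #3 → r3=2>>3=0
OR r4, r3, r6 → r4=0|2=2
NEG r1 → r1=-(38)=-38
LDR r4, [36] → r4=M[36]=21
After step 13: r7 = 0.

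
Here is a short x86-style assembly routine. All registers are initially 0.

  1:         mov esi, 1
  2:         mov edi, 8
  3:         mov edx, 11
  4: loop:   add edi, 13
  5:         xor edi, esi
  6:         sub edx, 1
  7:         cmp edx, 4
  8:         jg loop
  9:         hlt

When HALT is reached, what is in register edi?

92

mov esi, 1 → esi=1
mov edi, 8 → edi=8
mov edx, 11 → edx=11
add edi, 13 → edi=8+13=21
xor edi, esi → edi=21^1=20
sub edx, 1 → edx=11-1=10
cmp edx, 4  (cmp 10,4)
jg loop: taken
add edi, 13 → edi=20+13=33
xor edi, esi → edi=33^1=32
sub edx, 1 → edx=10-1=9
cmp edx, 4  (cmp 9,4)
jg loop: taken
add edi, 13 → edi=32+13=45
xor edi, esi → edi=45^1=44
sub edx, 1 → edx=9-1=8
cmp edx, 4  (cmp 8,4)
jg loop: taken
add edi, 13 → edi=44+13=57
xor edi, esi → edi=57^1=56
sub edx, 1 → edx=8-1=7
cmp edx, 4  (cmp 7,4)
jg loop: taken
add edi, 13 → edi=56+13=69
xor edi, esi → edi=69^1=68
sub edx, 1 → edx=7-1=6
cmp edx, 4  (cmp 6,4)
jg loop: taken
add edi, 13 → edi=68+13=81
xor edi, esi → edi=81^1=80
sub edx, 1 → edx=6-1=5
cmp edx, 4  (cmp 5,4)
jg loop: taken
add edi, 13 → edi=80+13=93
xor edi, esi → edi=93^1=92
sub edx, 1 → edx=5-1=4
cmp edx, 4  (cmp 4,4)
jg loop: not taken
halt.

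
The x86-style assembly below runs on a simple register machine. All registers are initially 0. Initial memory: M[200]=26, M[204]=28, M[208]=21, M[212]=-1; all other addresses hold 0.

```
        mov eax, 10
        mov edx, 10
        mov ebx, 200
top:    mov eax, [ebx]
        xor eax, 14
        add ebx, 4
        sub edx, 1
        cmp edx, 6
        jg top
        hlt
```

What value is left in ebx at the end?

mov eax, 10 → eax=10
mov edx, 10 → edx=10
mov ebx, 200 → ebx=200
mov eax, [ebx] → eax=M[200]=26
xor eax, 14 → eax=26^14=20
add ebx, 4 → ebx=200+4=204
sub edx, 1 → edx=10-1=9
cmp edx, 6  (cmp 9,6)
jg top: taken
mov eax, [ebx] → eax=M[204]=28
xor eax, 14 → eax=28^14=18
add ebx, 4 → ebx=204+4=208
sub edx, 1 → edx=9-1=8
cmp edx, 6  (cmp 8,6)
jg top: taken
mov eax, [ebx] → eax=M[208]=21
xor eax, 14 → eax=21^14=27
add ebx, 4 → ebx=208+4=212
sub edx, 1 → edx=8-1=7
cmp edx, 6  (cmp 7,6)
jg top: taken
mov eax, [ebx] → eax=M[212]=-1
xor eax, 14 → eax=(-1)^14=-15
add ebx, 4 → ebx=212+4=216
sub edx, 1 → edx=7-1=6
cmp edx, 6  (cmp 6,6)
jg top: not taken
halt.

216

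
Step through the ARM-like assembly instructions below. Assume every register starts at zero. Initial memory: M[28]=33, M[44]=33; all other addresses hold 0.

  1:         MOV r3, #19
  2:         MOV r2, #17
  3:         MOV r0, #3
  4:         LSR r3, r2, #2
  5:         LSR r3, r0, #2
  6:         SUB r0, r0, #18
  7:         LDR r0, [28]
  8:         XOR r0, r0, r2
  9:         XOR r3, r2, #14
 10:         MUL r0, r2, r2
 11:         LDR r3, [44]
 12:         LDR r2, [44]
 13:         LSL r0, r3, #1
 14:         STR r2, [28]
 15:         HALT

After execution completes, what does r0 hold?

after MOV r3, #19: r3=19
after MOV r2, #17: r2=17
after MOV r0, #3: r0=3
after LSR r3, r2, #2: r3=17>>2=4
after LSR r3, r0, #2: r3=3>>2=0
after SUB r0, r0, #18: r0=3-18=-15
after LDR r0, [28]: r0=M[28]=33
after XOR r0, r0, r2: r0=33^17=48
after XOR r3, r2, #14: r3=17^14=31
after MUL r0, r2, r2: r0=17*17=289
after LDR r3, [44]: r3=M[44]=33
after LDR r2, [44]: r2=M[44]=33
after LSL r0, r3, #1: r0=33<<1=66
STR r2, [28] → M[28]=33
halt.

66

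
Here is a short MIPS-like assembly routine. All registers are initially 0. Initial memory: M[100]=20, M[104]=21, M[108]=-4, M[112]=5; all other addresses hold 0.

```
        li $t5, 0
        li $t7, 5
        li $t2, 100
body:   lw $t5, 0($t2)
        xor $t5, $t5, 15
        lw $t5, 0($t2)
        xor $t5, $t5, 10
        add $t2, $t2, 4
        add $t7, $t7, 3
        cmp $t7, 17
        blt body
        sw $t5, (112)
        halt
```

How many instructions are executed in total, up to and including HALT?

37

after li $t5, 0: $t5=0
after li $t7, 5: $t7=5
after li $t2, 100: $t2=100
after lw $t5, 0($t2): $t5=M[100]=20
after xor $t5, $t5, 15: $t5=20^15=27
after lw $t5, 0($t2): $t5=M[100]=20
after xor $t5, $t5, 10: $t5=20^10=30
after add $t2, $t2, 4: $t2=100+4=104
after add $t7, $t7, 3: $t7=5+3=8
cmp $t7, 17  (cmp 8,17)
blt body: taken
after lw $t5, 0($t2): $t5=M[104]=21
after xor $t5, $t5, 15: $t5=21^15=26
after lw $t5, 0($t2): $t5=M[104]=21
after xor $t5, $t5, 10: $t5=21^10=31
after add $t2, $t2, 4: $t2=104+4=108
after add $t7, $t7, 3: $t7=8+3=11
cmp $t7, 17  (cmp 11,17)
blt body: taken
after lw $t5, 0($t2): $t5=M[108]=-4
after xor $t5, $t5, 15: $t5=(-4)^15=-13
after lw $t5, 0($t2): $t5=M[108]=-4
after xor $t5, $t5, 10: $t5=(-4)^10=-10
after add $t2, $t2, 4: $t2=108+4=112
after add $t7, $t7, 3: $t7=11+3=14
cmp $t7, 17  (cmp 14,17)
blt body: taken
after lw $t5, 0($t2): $t5=M[112]=5
after xor $t5, $t5, 15: $t5=5^15=10
after lw $t5, 0($t2): $t5=M[112]=5
after xor $t5, $t5, 10: $t5=5^10=15
after add $t2, $t2, 4: $t2=112+4=116
after add $t7, $t7, 3: $t7=14+3=17
cmp $t7, 17  (cmp 17,17)
blt body: not taken
sw $t5, (112) → M[112]=15
halt.
Total executed instructions: 37.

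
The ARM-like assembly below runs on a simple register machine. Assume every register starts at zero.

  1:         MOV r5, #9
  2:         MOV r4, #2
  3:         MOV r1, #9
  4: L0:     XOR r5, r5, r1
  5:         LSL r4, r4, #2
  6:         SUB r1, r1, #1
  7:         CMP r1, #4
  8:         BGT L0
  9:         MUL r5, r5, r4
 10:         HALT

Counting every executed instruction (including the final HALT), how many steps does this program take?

after MOV r5, #9: r5=9
after MOV r4, #2: r4=2
after MOV r1, #9: r1=9
after XOR r5, r5, r1: r5=9^9=0
after LSL r4, r4, #2: r4=2<<2=8
after SUB r1, r1, #1: r1=9-1=8
CMP r1, #4  (cmp 8,4)
BGT L0: taken
after XOR r5, r5, r1: r5=0^8=8
after LSL r4, r4, #2: r4=8<<2=32
after SUB r1, r1, #1: r1=8-1=7
CMP r1, #4  (cmp 7,4)
BGT L0: taken
after XOR r5, r5, r1: r5=8^7=15
after LSL r4, r4, #2: r4=32<<2=128
after SUB r1, r1, #1: r1=7-1=6
CMP r1, #4  (cmp 6,4)
BGT L0: taken
after XOR r5, r5, r1: r5=15^6=9
after LSL r4, r4, #2: r4=128<<2=512
after SUB r1, r1, #1: r1=6-1=5
CMP r1, #4  (cmp 5,4)
BGT L0: taken
after XOR r5, r5, r1: r5=9^5=12
after LSL r4, r4, #2: r4=512<<2=2048
after SUB r1, r1, #1: r1=5-1=4
CMP r1, #4  (cmp 4,4)
BGT L0: not taken
after MUL r5, r5, r4: r5=12*2048=24576
halt.
Total executed instructions: 30.

30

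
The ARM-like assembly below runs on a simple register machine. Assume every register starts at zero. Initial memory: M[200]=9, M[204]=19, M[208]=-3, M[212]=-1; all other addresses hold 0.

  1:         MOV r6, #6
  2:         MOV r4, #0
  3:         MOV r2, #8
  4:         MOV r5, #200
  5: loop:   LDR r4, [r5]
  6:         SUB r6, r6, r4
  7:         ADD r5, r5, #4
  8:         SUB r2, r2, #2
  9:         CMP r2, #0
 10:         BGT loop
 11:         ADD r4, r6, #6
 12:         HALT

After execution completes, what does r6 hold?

-18

r6=6
r4=0
r2=8
r5=200
r4=M[200]=9
r6=6-9=-3
r5=200+4=204
r2=8-2=6
CMP r2, #0  (cmp 6,0)
BGT loop: taken
r4=M[204]=19
r6=(-3)-19=-22
r5=204+4=208
r2=6-2=4
CMP r2, #0  (cmp 4,0)
BGT loop: taken
r4=M[208]=-3
r6=(-22)-(-3)=-19
r5=208+4=212
r2=4-2=2
CMP r2, #0  (cmp 2,0)
BGT loop: taken
r4=M[212]=-1
r6=(-19)-(-1)=-18
r5=212+4=216
r2=2-2=0
CMP r2, #0  (cmp 0,0)
BGT loop: not taken
r4=(-18)+6=-12
halt.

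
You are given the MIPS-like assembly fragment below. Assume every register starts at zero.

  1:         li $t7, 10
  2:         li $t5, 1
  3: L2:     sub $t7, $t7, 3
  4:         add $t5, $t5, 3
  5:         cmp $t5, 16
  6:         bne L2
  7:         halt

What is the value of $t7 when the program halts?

li $t7, 10 → $t7=10
li $t5, 1 → $t5=1
sub $t7, $t7, 3 → $t7=10-3=7
add $t5, $t5, 3 → $t5=1+3=4
cmp $t5, 16  (cmp 4,16)
bne L2: taken
sub $t7, $t7, 3 → $t7=7-3=4
add $t5, $t5, 3 → $t5=4+3=7
cmp $t5, 16  (cmp 7,16)
bne L2: taken
sub $t7, $t7, 3 → $t7=4-3=1
add $t5, $t5, 3 → $t5=7+3=10
cmp $t5, 16  (cmp 10,16)
bne L2: taken
sub $t7, $t7, 3 → $t7=1-3=-2
add $t5, $t5, 3 → $t5=10+3=13
cmp $t5, 16  (cmp 13,16)
bne L2: taken
sub $t7, $t7, 3 → $t7=(-2)-3=-5
add $t5, $t5, 3 → $t5=13+3=16
cmp $t5, 16  (cmp 16,16)
bne L2: not taken
halt.

-5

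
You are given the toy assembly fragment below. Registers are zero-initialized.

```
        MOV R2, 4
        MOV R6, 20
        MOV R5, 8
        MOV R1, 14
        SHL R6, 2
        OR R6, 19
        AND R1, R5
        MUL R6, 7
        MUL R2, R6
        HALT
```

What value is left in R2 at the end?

R2=4
R6=20
R5=8
R1=14
R6=20<<2=80
R6=80|19=83
R1=14&8=8
R6=83*7=581
R2=4*581=2324
halt.

2324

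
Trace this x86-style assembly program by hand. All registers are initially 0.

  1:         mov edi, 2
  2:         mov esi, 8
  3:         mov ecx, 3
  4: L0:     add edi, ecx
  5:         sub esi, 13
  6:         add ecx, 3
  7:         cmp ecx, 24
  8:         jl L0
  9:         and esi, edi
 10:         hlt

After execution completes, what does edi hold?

86

mov edi, 2 → edi=2
mov esi, 8 → esi=8
mov ecx, 3 → ecx=3
add edi, ecx → edi=2+3=5
sub esi, 13 → esi=8-13=-5
add ecx, 3 → ecx=3+3=6
cmp ecx, 24  (cmp 6,24)
jl L0: taken
add edi, ecx → edi=5+6=11
sub esi, 13 → esi=(-5)-13=-18
add ecx, 3 → ecx=6+3=9
cmp ecx, 24  (cmp 9,24)
jl L0: taken
add edi, ecx → edi=11+9=20
sub esi, 13 → esi=(-18)-13=-31
add ecx, 3 → ecx=9+3=12
cmp ecx, 24  (cmp 12,24)
jl L0: taken
add edi, ecx → edi=20+12=32
sub esi, 13 → esi=(-31)-13=-44
add ecx, 3 → ecx=12+3=15
cmp ecx, 24  (cmp 15,24)
jl L0: taken
add edi, ecx → edi=32+15=47
sub esi, 13 → esi=(-44)-13=-57
add ecx, 3 → ecx=15+3=18
cmp ecx, 24  (cmp 18,24)
jl L0: taken
add edi, ecx → edi=47+18=65
sub esi, 13 → esi=(-57)-13=-70
add ecx, 3 → ecx=18+3=21
cmp ecx, 24  (cmp 21,24)
jl L0: taken
add edi, ecx → edi=65+21=86
sub esi, 13 → esi=(-70)-13=-83
add ecx, 3 → ecx=21+3=24
cmp ecx, 24  (cmp 24,24)
jl L0: not taken
and esi, edi → esi=(-83)&86=4
halt.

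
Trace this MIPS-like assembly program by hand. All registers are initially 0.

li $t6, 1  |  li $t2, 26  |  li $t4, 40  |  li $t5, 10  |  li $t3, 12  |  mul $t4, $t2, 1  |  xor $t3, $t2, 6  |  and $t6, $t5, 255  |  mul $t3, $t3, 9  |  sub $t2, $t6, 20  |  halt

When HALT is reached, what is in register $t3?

$t6=1
$t2=26
$t4=40
$t5=10
$t3=12
$t4=26*1=26
$t3=26^6=28
$t6=10&255=10
$t3=28*9=252
$t2=10-20=-10
halt.

252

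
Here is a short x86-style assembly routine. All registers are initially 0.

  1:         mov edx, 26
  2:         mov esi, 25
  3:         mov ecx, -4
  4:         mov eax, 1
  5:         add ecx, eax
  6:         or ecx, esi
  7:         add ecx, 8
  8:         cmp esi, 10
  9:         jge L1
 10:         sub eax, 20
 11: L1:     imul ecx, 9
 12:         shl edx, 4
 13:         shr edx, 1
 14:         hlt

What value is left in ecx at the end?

45

mov edx, 26 → edx=26
mov esi, 25 → esi=25
mov ecx, -4 → ecx=-4
mov eax, 1 → eax=1
add ecx, eax → ecx=(-4)+1=-3
or ecx, esi → ecx=(-3)|25=-3
add ecx, 8 → ecx=(-3)+8=5
cmp esi, 10  (cmp 25,10)
jge L1: taken
imul ecx, 9 → ecx=5*9=45
shl edx, 4 → edx=26<<4=416
shr edx, 1 → edx=416>>1=208
halt.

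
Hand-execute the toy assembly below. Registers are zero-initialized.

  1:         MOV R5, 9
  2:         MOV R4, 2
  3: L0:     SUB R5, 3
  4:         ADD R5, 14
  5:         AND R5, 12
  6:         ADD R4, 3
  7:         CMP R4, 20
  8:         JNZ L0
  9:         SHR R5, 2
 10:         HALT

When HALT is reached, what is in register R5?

after MOV R5, 9: R5=9
after MOV R4, 2: R4=2
after SUB R5, 3: R5=9-3=6
after ADD R5, 14: R5=6+14=20
after AND R5, 12: R5=20&12=4
after ADD R4, 3: R4=2+3=5
CMP R4, 20  (cmp 5,20)
JNZ L0: taken
after SUB R5, 3: R5=4-3=1
after ADD R5, 14: R5=1+14=15
after AND R5, 12: R5=15&12=12
after ADD R4, 3: R4=5+3=8
CMP R4, 20  (cmp 8,20)
JNZ L0: taken
after SUB R5, 3: R5=12-3=9
after ADD R5, 14: R5=9+14=23
after AND R5, 12: R5=23&12=4
after ADD R4, 3: R4=8+3=11
CMP R4, 20  (cmp 11,20)
JNZ L0: taken
after SUB R5, 3: R5=4-3=1
after ADD R5, 14: R5=1+14=15
after AND R5, 12: R5=15&12=12
after ADD R4, 3: R4=11+3=14
CMP R4, 20  (cmp 14,20)
JNZ L0: taken
after SUB R5, 3: R5=12-3=9
after ADD R5, 14: R5=9+14=23
after AND R5, 12: R5=23&12=4
after ADD R4, 3: R4=14+3=17
CMP R4, 20  (cmp 17,20)
JNZ L0: taken
after SUB R5, 3: R5=4-3=1
after ADD R5, 14: R5=1+14=15
after AND R5, 12: R5=15&12=12
after ADD R4, 3: R4=17+3=20
CMP R4, 20  (cmp 20,20)
JNZ L0: not taken
after SHR R5, 2: R5=12>>2=3
halt.

3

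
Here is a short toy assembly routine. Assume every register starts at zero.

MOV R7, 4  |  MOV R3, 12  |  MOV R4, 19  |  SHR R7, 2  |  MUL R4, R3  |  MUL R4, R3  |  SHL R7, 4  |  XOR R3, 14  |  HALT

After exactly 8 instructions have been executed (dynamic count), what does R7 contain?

after MOV R7, 4: R7=4
after MOV R3, 12: R3=12
after MOV R4, 19: R4=19
after SHR R7, 2: R7=4>>2=1
after MUL R4, R3: R4=19*12=228
after MUL R4, R3: R4=228*12=2736
after SHL R7, 4: R7=1<<4=16
after XOR R3, 14: R3=12^14=2
After step 8: R7 = 16.

16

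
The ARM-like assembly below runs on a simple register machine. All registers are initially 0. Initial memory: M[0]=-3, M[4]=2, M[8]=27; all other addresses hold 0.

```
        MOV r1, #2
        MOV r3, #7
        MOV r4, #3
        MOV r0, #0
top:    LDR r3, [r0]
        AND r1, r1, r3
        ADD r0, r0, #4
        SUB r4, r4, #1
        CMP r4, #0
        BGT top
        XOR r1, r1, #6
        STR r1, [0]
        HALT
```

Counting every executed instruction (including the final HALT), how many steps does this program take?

r1=2
r3=7
r4=3
r0=0
r3=M[0]=-3
r1=2&(-3)=0
r0=0+4=4
r4=3-1=2
CMP r4, #0  (cmp 2,0)
BGT top: taken
r3=M[4]=2
r1=0&2=0
r0=4+4=8
r4=2-1=1
CMP r4, #0  (cmp 1,0)
BGT top: taken
r3=M[8]=27
r1=0&27=0
r0=8+4=12
r4=1-1=0
CMP r4, #0  (cmp 0,0)
BGT top: not taken
r1=0^6=6
STR r1, [0] → M[0]=6
halt.
Total executed instructions: 25.

25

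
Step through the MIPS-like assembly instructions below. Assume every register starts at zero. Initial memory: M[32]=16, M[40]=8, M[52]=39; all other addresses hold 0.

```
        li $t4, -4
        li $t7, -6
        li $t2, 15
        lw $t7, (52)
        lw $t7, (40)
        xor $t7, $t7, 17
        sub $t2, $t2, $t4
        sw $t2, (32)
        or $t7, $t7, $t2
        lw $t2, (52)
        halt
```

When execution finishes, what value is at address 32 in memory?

19

after li $t4, -4: $t4=-4
after li $t7, -6: $t7=-6
after li $t2, 15: $t2=15
after lw $t7, (52): $t7=M[52]=39
after lw $t7, (40): $t7=M[40]=8
after xor $t7, $t7, 17: $t7=8^17=25
after sub $t2, $t2, $t4: $t2=15-(-4)=19
sw $t2, (32) → M[32]=19
after or $t7, $t7, $t2: $t7=25|19=27
after lw $t2, (52): $t2=M[52]=39
halt.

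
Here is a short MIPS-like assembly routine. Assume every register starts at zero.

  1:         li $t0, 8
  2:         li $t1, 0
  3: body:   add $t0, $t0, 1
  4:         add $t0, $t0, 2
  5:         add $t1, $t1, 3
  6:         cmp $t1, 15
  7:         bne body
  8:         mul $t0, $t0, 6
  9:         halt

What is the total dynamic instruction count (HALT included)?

29

li $t0, 8 → $t0=8
li $t1, 0 → $t1=0
add $t0, $t0, 1 → $t0=8+1=9
add $t0, $t0, 2 → $t0=9+2=11
add $t1, $t1, 3 → $t1=0+3=3
cmp $t1, 15  (cmp 3,15)
bne body: taken
add $t0, $t0, 1 → $t0=11+1=12
add $t0, $t0, 2 → $t0=12+2=14
add $t1, $t1, 3 → $t1=3+3=6
cmp $t1, 15  (cmp 6,15)
bne body: taken
add $t0, $t0, 1 → $t0=14+1=15
add $t0, $t0, 2 → $t0=15+2=17
add $t1, $t1, 3 → $t1=6+3=9
cmp $t1, 15  (cmp 9,15)
bne body: taken
add $t0, $t0, 1 → $t0=17+1=18
add $t0, $t0, 2 → $t0=18+2=20
add $t1, $t1, 3 → $t1=9+3=12
cmp $t1, 15  (cmp 12,15)
bne body: taken
add $t0, $t0, 1 → $t0=20+1=21
add $t0, $t0, 2 → $t0=21+2=23
add $t1, $t1, 3 → $t1=12+3=15
cmp $t1, 15  (cmp 15,15)
bne body: not taken
mul $t0, $t0, 6 → $t0=23*6=138
halt.
Total executed instructions: 29.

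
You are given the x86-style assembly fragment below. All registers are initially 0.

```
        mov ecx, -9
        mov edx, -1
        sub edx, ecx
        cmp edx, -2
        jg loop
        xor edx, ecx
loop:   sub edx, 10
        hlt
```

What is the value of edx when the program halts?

-2

after mov ecx, -9: ecx=-9
after mov edx, -1: edx=-1
after sub edx, ecx: edx=(-1)-(-9)=8
cmp edx, -2  (cmp 8,-2)
jg loop: taken
after sub edx, 10: edx=8-10=-2
halt.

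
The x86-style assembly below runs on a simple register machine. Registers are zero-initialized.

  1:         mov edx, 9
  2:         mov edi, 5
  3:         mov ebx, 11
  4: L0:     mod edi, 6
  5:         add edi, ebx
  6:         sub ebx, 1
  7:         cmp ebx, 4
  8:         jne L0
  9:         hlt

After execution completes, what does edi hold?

7

mov edx, 9 → edx=9
mov edi, 5 → edi=5
mov ebx, 11 → ebx=11
mod edi, 6 → edi=5%6=5
add edi, ebx → edi=5+11=16
sub ebx, 1 → ebx=11-1=10
cmp ebx, 4  (cmp 10,4)
jne L0: taken
mod edi, 6 → edi=16%6=4
add edi, ebx → edi=4+10=14
sub ebx, 1 → ebx=10-1=9
cmp ebx, 4  (cmp 9,4)
jne L0: taken
mod edi, 6 → edi=14%6=2
add edi, ebx → edi=2+9=11
sub ebx, 1 → ebx=9-1=8
cmp ebx, 4  (cmp 8,4)
jne L0: taken
mod edi, 6 → edi=11%6=5
add edi, ebx → edi=5+8=13
sub ebx, 1 → ebx=8-1=7
cmp ebx, 4  (cmp 7,4)
jne L0: taken
mod edi, 6 → edi=13%6=1
add edi, ebx → edi=1+7=8
sub ebx, 1 → ebx=7-1=6
cmp ebx, 4  (cmp 6,4)
jne L0: taken
mod edi, 6 → edi=8%6=2
add edi, ebx → edi=2+6=8
sub ebx, 1 → ebx=6-1=5
cmp ebx, 4  (cmp 5,4)
jne L0: taken
mod edi, 6 → edi=8%6=2
add edi, ebx → edi=2+5=7
sub ebx, 1 → ebx=5-1=4
cmp ebx, 4  (cmp 4,4)
jne L0: not taken
halt.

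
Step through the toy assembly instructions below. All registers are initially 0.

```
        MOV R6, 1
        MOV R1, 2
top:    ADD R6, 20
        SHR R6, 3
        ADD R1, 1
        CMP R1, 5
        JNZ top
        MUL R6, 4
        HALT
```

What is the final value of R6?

R6=1
R1=2
R6=1+20=21
R6=21>>3=2
R1=2+1=3
CMP R1, 5  (cmp 3,5)
JNZ top: taken
R6=2+20=22
R6=22>>3=2
R1=3+1=4
CMP R1, 5  (cmp 4,5)
JNZ top: taken
R6=2+20=22
R6=22>>3=2
R1=4+1=5
CMP R1, 5  (cmp 5,5)
JNZ top: not taken
R6=2*4=8
halt.

8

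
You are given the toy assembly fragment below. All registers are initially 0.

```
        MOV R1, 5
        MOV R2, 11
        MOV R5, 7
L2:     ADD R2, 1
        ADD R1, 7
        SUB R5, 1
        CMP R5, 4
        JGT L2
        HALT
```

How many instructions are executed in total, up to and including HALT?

after MOV R1, 5: R1=5
after MOV R2, 11: R2=11
after MOV R5, 7: R5=7
after ADD R2, 1: R2=11+1=12
after ADD R1, 7: R1=5+7=12
after SUB R5, 1: R5=7-1=6
CMP R5, 4  (cmp 6,4)
JGT L2: taken
after ADD R2, 1: R2=12+1=13
after ADD R1, 7: R1=12+7=19
after SUB R5, 1: R5=6-1=5
CMP R5, 4  (cmp 5,4)
JGT L2: taken
after ADD R2, 1: R2=13+1=14
after ADD R1, 7: R1=19+7=26
after SUB R5, 1: R5=5-1=4
CMP R5, 4  (cmp 4,4)
JGT L2: not taken
halt.
Total executed instructions: 19.

19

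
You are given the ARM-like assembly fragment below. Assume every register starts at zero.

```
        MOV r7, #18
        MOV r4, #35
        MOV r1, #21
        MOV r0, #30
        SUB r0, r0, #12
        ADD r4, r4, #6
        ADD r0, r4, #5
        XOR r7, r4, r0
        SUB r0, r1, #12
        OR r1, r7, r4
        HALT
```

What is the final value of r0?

9

MOV r7, #18 → r7=18
MOV r4, #35 → r4=35
MOV r1, #21 → r1=21
MOV r0, #30 → r0=30
SUB r0, r0, #12 → r0=30-12=18
ADD r4, r4, #6 → r4=35+6=41
ADD r0, r4, #5 → r0=41+5=46
XOR r7, r4, r0 → r7=41^46=7
SUB r0, r1, #12 → r0=21-12=9
OR r1, r7, r4 → r1=7|41=47
halt.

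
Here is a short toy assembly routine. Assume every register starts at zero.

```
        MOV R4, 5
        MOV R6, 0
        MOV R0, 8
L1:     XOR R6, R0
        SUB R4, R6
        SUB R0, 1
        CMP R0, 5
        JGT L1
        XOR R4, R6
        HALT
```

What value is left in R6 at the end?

9

R4=5
R6=0
R0=8
R6=0^8=8
R4=5-8=-3
R0=8-1=7
CMP R0, 5  (cmp 7,5)
JGT L1: taken
R6=8^7=15
R4=(-3)-15=-18
R0=7-1=6
CMP R0, 5  (cmp 6,5)
JGT L1: taken
R6=15^6=9
R4=(-18)-9=-27
R0=6-1=5
CMP R0, 5  (cmp 5,5)
JGT L1: not taken
R4=(-27)^9=-20
halt.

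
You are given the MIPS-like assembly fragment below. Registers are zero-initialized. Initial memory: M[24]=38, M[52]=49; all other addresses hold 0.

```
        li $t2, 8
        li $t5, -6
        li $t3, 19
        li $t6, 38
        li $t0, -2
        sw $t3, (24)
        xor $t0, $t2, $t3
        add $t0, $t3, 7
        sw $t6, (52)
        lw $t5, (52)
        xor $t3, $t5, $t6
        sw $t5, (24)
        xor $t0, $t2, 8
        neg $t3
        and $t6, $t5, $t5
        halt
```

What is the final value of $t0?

0

after li $t2, 8: $t2=8
after li $t5, -6: $t5=-6
after li $t3, 19: $t3=19
after li $t6, 38: $t6=38
after li $t0, -2: $t0=-2
sw $t3, (24) → M[24]=19
after xor $t0, $t2, $t3: $t0=8^19=27
after add $t0, $t3, 7: $t0=19+7=26
sw $t6, (52) → M[52]=38
after lw $t5, (52): $t5=M[52]=38
after xor $t3, $t5, $t6: $t3=38^38=0
sw $t5, (24) → M[24]=38
after xor $t0, $t2, 8: $t0=8^8=0
after neg $t3: $t3=-(0)=0
after and $t6, $t5, $t5: $t6=38&38=38
halt.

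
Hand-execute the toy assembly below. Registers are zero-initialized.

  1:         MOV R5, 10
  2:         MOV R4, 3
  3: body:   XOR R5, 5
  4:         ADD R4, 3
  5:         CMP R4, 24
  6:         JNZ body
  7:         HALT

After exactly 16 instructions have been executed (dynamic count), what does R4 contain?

MOV R5, 10 → R5=10
MOV R4, 3 → R4=3
XOR R5, 5 → R5=10^5=15
ADD R4, 3 → R4=3+3=6
CMP R4, 24  (cmp 6,24)
JNZ body: taken
XOR R5, 5 → R5=15^5=10
ADD R4, 3 → R4=6+3=9
CMP R4, 24  (cmp 9,24)
JNZ body: taken
XOR R5, 5 → R5=10^5=15
ADD R4, 3 → R4=9+3=12
CMP R4, 24  (cmp 12,24)
JNZ body: taken
XOR R5, 5 → R5=15^5=10
ADD R4, 3 → R4=12+3=15
After step 16: R4 = 15.

15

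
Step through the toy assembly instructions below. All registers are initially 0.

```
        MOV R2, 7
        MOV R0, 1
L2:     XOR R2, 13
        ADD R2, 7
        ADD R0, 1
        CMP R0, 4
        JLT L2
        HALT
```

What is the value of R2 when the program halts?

MOV R2, 7 → R2=7
MOV R0, 1 → R0=1
XOR R2, 13 → R2=7^13=10
ADD R2, 7 → R2=10+7=17
ADD R0, 1 → R0=1+1=2
CMP R0, 4  (cmp 2,4)
JLT L2: taken
XOR R2, 13 → R2=17^13=28
ADD R2, 7 → R2=28+7=35
ADD R0, 1 → R0=2+1=3
CMP R0, 4  (cmp 3,4)
JLT L2: taken
XOR R2, 13 → R2=35^13=46
ADD R2, 7 → R2=46+7=53
ADD R0, 1 → R0=3+1=4
CMP R0, 4  (cmp 4,4)
JLT L2: not taken
halt.

53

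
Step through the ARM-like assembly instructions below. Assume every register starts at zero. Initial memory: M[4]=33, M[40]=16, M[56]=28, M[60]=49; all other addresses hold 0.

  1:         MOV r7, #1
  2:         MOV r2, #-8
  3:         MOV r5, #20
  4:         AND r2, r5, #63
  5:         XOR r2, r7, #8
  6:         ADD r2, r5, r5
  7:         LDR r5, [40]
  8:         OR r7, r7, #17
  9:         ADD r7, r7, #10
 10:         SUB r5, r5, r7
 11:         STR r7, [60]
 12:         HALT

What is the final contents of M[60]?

after MOV r7, #1: r7=1
after MOV r2, #-8: r2=-8
after MOV r5, #20: r5=20
after AND r2, r5, #63: r2=20&63=20
after XOR r2, r7, #8: r2=1^8=9
after ADD r2, r5, r5: r2=20+20=40
after LDR r5, [40]: r5=M[40]=16
after OR r7, r7, #17: r7=1|17=17
after ADD r7, r7, #10: r7=17+10=27
after SUB r5, r5, r7: r5=16-27=-11
STR r7, [60] → M[60]=27
halt.

27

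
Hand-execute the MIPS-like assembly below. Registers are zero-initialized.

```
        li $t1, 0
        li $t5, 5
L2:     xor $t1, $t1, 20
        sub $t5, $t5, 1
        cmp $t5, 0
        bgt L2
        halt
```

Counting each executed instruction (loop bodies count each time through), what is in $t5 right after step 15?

li $t1, 0 → $t1=0
li $t5, 5 → $t5=5
xor $t1, $t1, 20 → $t1=0^20=20
sub $t5, $t5, 1 → $t5=5-1=4
cmp $t5, 0  (cmp 4,0)
bgt L2: taken
xor $t1, $t1, 20 → $t1=20^20=0
sub $t5, $t5, 1 → $t5=4-1=3
cmp $t5, 0  (cmp 3,0)
bgt L2: taken
xor $t1, $t1, 20 → $t1=0^20=20
sub $t5, $t5, 1 → $t5=3-1=2
cmp $t5, 0  (cmp 2,0)
bgt L2: taken
xor $t1, $t1, 20 → $t1=20^20=0
After step 15: $t5 = 2.

2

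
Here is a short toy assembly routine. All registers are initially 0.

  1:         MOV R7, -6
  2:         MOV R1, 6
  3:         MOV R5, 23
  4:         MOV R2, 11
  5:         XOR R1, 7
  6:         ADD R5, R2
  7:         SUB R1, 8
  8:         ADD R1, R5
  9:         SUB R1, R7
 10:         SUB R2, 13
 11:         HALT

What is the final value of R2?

-2

R7=-6
R1=6
R5=23
R2=11
R1=6^7=1
R5=23+11=34
R1=1-8=-7
R1=(-7)+34=27
R1=27-(-6)=33
R2=11-13=-2
halt.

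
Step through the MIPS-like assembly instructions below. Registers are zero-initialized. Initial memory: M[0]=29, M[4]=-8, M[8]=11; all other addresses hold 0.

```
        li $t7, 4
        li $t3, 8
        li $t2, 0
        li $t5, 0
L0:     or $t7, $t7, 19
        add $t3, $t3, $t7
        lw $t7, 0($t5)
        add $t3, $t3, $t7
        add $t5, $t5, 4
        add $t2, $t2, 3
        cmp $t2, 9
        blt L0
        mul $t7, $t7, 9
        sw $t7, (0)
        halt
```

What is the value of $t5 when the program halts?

12

$t7=4
$t3=8
$t2=0
$t5=0
$t7=4|19=23
$t3=8+23=31
$t7=M[0]=29
$t3=31+29=60
$t5=0+4=4
$t2=0+3=3
cmp $t2, 9  (cmp 3,9)
blt L0: taken
$t7=29|19=31
$t3=60+31=91
$t7=M[4]=-8
$t3=91+(-8)=83
$t5=4+4=8
$t2=3+3=6
cmp $t2, 9  (cmp 6,9)
blt L0: taken
$t7=(-8)|19=-5
$t3=83+(-5)=78
$t7=M[8]=11
$t3=78+11=89
$t5=8+4=12
$t2=6+3=9
cmp $t2, 9  (cmp 9,9)
blt L0: not taken
$t7=11*9=99
sw $t7, (0) → M[0]=99
halt.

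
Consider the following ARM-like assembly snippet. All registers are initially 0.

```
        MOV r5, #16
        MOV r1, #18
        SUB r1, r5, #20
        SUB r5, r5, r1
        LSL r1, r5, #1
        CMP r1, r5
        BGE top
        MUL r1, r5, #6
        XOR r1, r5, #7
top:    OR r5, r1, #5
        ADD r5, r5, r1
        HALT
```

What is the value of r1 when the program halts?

40

MOV r5, #16 → r5=16
MOV r1, #18 → r1=18
SUB r1, r5, #20 → r1=16-20=-4
SUB r5, r5, r1 → r5=16-(-4)=20
LSL r1, r5, #1 → r1=20<<1=40
CMP r1, r5  (cmp 40,20)
BGE top: taken
OR r5, r1, #5 → r5=40|5=45
ADD r5, r5, r1 → r5=45+40=85
halt.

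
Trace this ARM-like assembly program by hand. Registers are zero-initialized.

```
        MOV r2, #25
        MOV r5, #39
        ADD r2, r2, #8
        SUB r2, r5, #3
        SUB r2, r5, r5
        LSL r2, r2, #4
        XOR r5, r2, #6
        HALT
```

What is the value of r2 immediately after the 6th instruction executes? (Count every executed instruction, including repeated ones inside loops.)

0

r2=25
r5=39
r2=25+8=33
r2=39-3=36
r2=39-39=0
r2=0<<4=0
After step 6: r2 = 0.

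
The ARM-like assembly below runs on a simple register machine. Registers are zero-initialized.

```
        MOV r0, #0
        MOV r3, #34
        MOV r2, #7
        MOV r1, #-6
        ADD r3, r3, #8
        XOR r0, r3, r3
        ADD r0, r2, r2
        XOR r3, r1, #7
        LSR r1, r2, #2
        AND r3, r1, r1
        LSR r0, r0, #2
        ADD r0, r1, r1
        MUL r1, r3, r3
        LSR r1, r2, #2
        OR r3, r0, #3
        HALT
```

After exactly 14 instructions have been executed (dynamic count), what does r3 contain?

1

r0=0
r3=34
r2=7
r1=-6
r3=34+8=42
r0=42^42=0
r0=7+7=14
r3=(-6)^7=-3
r1=7>>2=1
r3=1&1=1
r0=14>>2=3
r0=1+1=2
r1=1*1=1
r1=7>>2=1
After step 14: r3 = 1.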